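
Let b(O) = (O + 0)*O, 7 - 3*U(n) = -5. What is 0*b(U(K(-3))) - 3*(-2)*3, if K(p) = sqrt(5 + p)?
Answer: 18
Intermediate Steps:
U(n) = 4 (U(n) = 7/3 - 1/3*(-5) = 7/3 + 5/3 = 4)
b(O) = O**2 (b(O) = O*O = O**2)
0*b(U(K(-3))) - 3*(-2)*3 = 0*4**2 - 3*(-2)*3 = 0*16 + 6*3 = 0 + 18 = 18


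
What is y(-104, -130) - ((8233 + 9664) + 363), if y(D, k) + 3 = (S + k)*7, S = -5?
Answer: -19208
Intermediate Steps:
y(D, k) = -38 + 7*k (y(D, k) = -3 + (-5 + k)*7 = -3 + (-35 + 7*k) = -38 + 7*k)
y(-104, -130) - ((8233 + 9664) + 363) = (-38 + 7*(-130)) - ((8233 + 9664) + 363) = (-38 - 910) - (17897 + 363) = -948 - 1*18260 = -948 - 18260 = -19208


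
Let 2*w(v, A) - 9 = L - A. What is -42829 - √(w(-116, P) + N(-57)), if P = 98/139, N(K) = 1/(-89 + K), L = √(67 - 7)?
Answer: -42829 - √(426326205 + 102961609*√15)/10147 ≈ -42832.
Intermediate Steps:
L = 2*√15 (L = √60 = 2*√15 ≈ 7.7460)
P = 98/139 (P = 98*(1/139) = 98/139 ≈ 0.70504)
w(v, A) = 9/2 + √15 - A/2 (w(v, A) = 9/2 + (2*√15 - A)/2 = 9/2 + (-A + 2*√15)/2 = 9/2 + (√15 - A/2) = 9/2 + √15 - A/2)
-42829 - √(w(-116, P) + N(-57)) = -42829 - √((9/2 + √15 - ½*98/139) + 1/(-89 - 57)) = -42829 - √((9/2 + √15 - 49/139) + 1/(-146)) = -42829 - √((1153/278 + √15) - 1/146) = -42829 - √(42015/10147 + √15)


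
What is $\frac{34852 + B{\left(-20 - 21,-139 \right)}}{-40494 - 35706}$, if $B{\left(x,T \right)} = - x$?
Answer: $- \frac{11631}{25400} \approx -0.45791$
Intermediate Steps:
$\frac{34852 + B{\left(-20 - 21,-139 \right)}}{-40494 - 35706} = \frac{34852 - \left(-20 - 21\right)}{-40494 - 35706} = \frac{34852 - -41}{-76200} = \left(34852 + 41\right) \left(- \frac{1}{76200}\right) = 34893 \left(- \frac{1}{76200}\right) = - \frac{11631}{25400}$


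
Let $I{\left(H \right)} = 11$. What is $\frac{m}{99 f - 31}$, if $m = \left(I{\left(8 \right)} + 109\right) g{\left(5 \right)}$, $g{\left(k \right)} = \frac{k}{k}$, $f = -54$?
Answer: $- \frac{120}{5377} \approx -0.022317$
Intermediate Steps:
$g{\left(k \right)} = 1$
$m = 120$ ($m = \left(11 + 109\right) 1 = 120 \cdot 1 = 120$)
$\frac{m}{99 f - 31} = \frac{120}{99 \left(-54\right) - 31} = \frac{120}{-5346 - 31} = \frac{120}{-5377} = 120 \left(- \frac{1}{5377}\right) = - \frac{120}{5377}$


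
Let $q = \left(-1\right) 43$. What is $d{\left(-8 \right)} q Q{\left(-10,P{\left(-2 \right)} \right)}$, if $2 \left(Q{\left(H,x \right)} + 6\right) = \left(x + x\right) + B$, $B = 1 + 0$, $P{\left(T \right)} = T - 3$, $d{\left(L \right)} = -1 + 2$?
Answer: $\frac{903}{2} \approx 451.5$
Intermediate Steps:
$d{\left(L \right)} = 1$
$q = -43$
$P{\left(T \right)} = -3 + T$
$B = 1$
$Q{\left(H,x \right)} = - \frac{11}{2} + x$ ($Q{\left(H,x \right)} = -6 + \frac{\left(x + x\right) + 1}{2} = -6 + \frac{2 x + 1}{2} = -6 + \frac{1 + 2 x}{2} = -6 + \left(\frac{1}{2} + x\right) = - \frac{11}{2} + x$)
$d{\left(-8 \right)} q Q{\left(-10,P{\left(-2 \right)} \right)} = 1 \left(-43\right) \left(- \frac{11}{2} - 5\right) = - 43 \left(- \frac{11}{2} - 5\right) = \left(-43\right) \left(- \frac{21}{2}\right) = \frac{903}{2}$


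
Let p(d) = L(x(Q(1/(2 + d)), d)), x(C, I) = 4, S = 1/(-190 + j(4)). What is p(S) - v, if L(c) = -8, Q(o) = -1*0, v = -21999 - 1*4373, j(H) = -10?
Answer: 26364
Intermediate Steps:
v = -26372 (v = -21999 - 4373 = -26372)
Q(o) = 0
S = -1/200 (S = 1/(-190 - 10) = 1/(-200) = -1/200 ≈ -0.0050000)
p(d) = -8
p(S) - v = -8 - 1*(-26372) = -8 + 26372 = 26364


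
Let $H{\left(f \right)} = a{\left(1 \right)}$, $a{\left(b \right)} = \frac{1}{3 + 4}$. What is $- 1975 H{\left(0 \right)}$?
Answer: $- \frac{1975}{7} \approx -282.14$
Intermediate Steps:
$a{\left(b \right)} = \frac{1}{7}$
$H{\left(f \right)} = \frac{1}{7}$
$- 1975 H{\left(0 \right)} = \left(-1975\right) \frac{1}{7} = - \frac{1975}{7}$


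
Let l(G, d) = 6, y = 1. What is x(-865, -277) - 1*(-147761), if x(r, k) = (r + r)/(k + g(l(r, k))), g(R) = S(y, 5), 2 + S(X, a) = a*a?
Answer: 18766512/127 ≈ 1.4777e+5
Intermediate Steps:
S(X, a) = -2 + a**2 (S(X, a) = -2 + a*a = -2 + a**2)
g(R) = 23 (g(R) = -2 + 5**2 = -2 + 25 = 23)
x(r, k) = 2*r/(23 + k) (x(r, k) = (r + r)/(k + 23) = (2*r)/(23 + k) = 2*r/(23 + k))
x(-865, -277) - 1*(-147761) = 2*(-865)/(23 - 277) - 1*(-147761) = 2*(-865)/(-254) + 147761 = 2*(-865)*(-1/254) + 147761 = 865/127 + 147761 = 18766512/127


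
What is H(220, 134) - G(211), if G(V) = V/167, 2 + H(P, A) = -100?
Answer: -17245/167 ≈ -103.26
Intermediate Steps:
H(P, A) = -102 (H(P, A) = -2 - 100 = -102)
G(V) = V/167 (G(V) = V*(1/167) = V/167)
H(220, 134) - G(211) = -102 - 211/167 = -17245/167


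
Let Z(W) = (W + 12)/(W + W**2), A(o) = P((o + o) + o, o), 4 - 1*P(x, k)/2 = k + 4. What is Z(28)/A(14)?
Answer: -5/2842 ≈ -0.0017593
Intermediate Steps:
P(x, k) = -2*k (P(x, k) = 8 - 2*(k + 4) = 8 - 2*(4 + k) = 8 + (-8 - 2*k) = -2*k)
A(o) = -2*o
Z(W) = (12 + W)/(W + W**2)
Z(28)/A(14) = ((12 + 28)/(28*(1 + 28)))/((-2*14)) = ((1/28)*40/29)/(-28) = ((1/28)*(1/29)*40)*(-1/28) = (10/203)*(-1/28) = -5/2842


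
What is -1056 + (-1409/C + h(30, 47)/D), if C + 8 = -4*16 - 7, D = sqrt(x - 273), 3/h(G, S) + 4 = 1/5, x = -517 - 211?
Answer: -82015/79 + 15*I*sqrt(1001)/19019 ≈ -1038.2 + 0.024953*I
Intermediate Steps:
x = -728
h(G, S) = -15/19 (h(G, S) = 3/(-4 + 1/5) = 3/(-19/5) = 3*(-5/19) = -15/19)
D = I*sqrt(1001) (D = sqrt(-728 - 273) = sqrt(-1001) = I*sqrt(1001) ≈ 31.639*I)
C = -79 (C = -8 + (-4*16 - 7) = -8 + (-64 - 7) = -8 - 71 = -79)
-1056 + (-1409/C + h(30, 47)/D) = -1056 + (-1409/(-79) - 15*(-I*sqrt(1001)/1001)/19) = -1056 + (-1409*(-1/79) - (-15)*I*sqrt(1001)/19019) = -1056 + (1409/79 + 15*I*sqrt(1001)/19019) = -82015/79 + 15*I*sqrt(1001)/19019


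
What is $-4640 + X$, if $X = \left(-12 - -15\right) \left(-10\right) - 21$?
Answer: $-4691$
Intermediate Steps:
$X = -51$ ($X = \left(-12 + 15\right) \left(-10\right) - 21 = 3 \left(-10\right) - 21 = -30 - 21 = -51$)
$-4640 + X = -4640 - 51 = -4691$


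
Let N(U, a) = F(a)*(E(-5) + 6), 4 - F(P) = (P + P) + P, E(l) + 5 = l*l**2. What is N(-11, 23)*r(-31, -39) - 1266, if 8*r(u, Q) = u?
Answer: -64997/2 ≈ -32499.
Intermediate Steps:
E(l) = -5 + l**3 (E(l) = -5 + l*l**2 = -5 + l**3)
F(P) = 4 - 3*P (F(P) = 4 - ((P + P) + P) = 4 - (2*P + P) = 4 - 3*P)
r(u, Q) = u/8
N(U, a) = -496 + 372*a (N(U, a) = (4 - 3*a)*((-5 + (-5)**3) + 6) = (4 - 3*a)*((-5 - 125) + 6) = (4 - 3*a)*(-130 + 6) = (4 - 3*a)*(-124) = -496 + 372*a)
N(-11, 23)*r(-31, -39) - 1266 = (-496 + 372*23)*((1/8)*(-31)) - 1266 = (-496 + 8556)*(-31/8) - 1266 = 8060*(-31/8) - 1266 = -62465/2 - 1266 = -64997/2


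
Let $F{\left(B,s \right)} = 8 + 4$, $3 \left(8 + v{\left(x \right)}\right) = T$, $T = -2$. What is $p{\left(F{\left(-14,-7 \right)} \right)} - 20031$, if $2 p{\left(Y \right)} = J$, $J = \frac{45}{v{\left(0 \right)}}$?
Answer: $- \frac{1041747}{52} \approx -20034.0$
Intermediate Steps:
$v{\left(x \right)} = - \frac{26}{3}$ ($v{\left(x \right)} = -8 + \frac{1}{3} \left(-2\right) = -8 - \frac{2}{3} = - \frac{26}{3}$)
$J = - \frac{135}{26}$ ($J = \frac{45}{- \frac{26}{3}} = 45 \left(- \frac{3}{26}\right) = - \frac{135}{26} \approx -5.1923$)
$F{\left(B,s \right)} = 12$
$p{\left(Y \right)} = - \frac{135}{52}$ ($p{\left(Y \right)} = \frac{1}{2} \left(- \frac{135}{26}\right) = - \frac{135}{52}$)
$p{\left(F{\left(-14,-7 \right)} \right)} - 20031 = - \frac{135}{52} - 20031 = - \frac{1041747}{52}$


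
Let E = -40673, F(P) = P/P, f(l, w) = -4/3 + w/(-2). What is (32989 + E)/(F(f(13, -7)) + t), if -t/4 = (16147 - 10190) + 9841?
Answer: 7684/63191 ≈ 0.12160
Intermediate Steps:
f(l, w) = -4/3 - w/2 (f(l, w) = -4*⅓ + w*(-½) = -4/3 - w/2)
F(P) = 1
t = -63192 (t = -4*((16147 - 10190) + 9841) = -4*(5957 + 9841) = -4*15798 = -63192)
(32989 + E)/(F(f(13, -7)) + t) = (32989 - 40673)/(1 - 63192) = -7684/(-63191) = -7684*(-1/63191) = 7684/63191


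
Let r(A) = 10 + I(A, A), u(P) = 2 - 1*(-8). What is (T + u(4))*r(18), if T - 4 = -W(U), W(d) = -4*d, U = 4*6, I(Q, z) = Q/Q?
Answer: 1210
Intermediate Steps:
u(P) = 10 (u(P) = 2 + 8 = 10)
I(Q, z) = 1
r(A) = 11 (r(A) = 10 + 1 = 11)
U = 24
T = 100 (T = 4 - (-4)*24 = 4 - 1*(-96) = 4 + 96 = 100)
(T + u(4))*r(18) = (100 + 10)*11 = 110*11 = 1210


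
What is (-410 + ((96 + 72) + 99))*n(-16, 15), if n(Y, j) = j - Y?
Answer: -4433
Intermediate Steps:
(-410 + ((96 + 72) + 99))*n(-16, 15) = (-410 + ((96 + 72) + 99))*(15 - 1*(-16)) = (-410 + (168 + 99))*(15 + 16) = (-410 + 267)*31 = -143*31 = -4433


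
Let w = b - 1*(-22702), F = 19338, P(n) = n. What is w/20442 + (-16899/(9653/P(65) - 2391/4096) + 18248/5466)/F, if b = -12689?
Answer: 3432900034740058195/7091451338039927694 ≈ 0.48409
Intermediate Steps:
w = 10013 (w = -12689 - 1*(-22702) = -12689 + 22702 = 10013)
w/20442 + (-16899/(9653/P(65) - 2391/4096) + 18248/5466)/F = 10013/20442 + (-16899/(9653/65 - 2391/4096) + 18248/5466)/19338 = 10013*(1/20442) + (-16899/(9653*(1/65) - 2391*1/4096) + 18248*(1/5466))*(1/19338) = 10013/20442 + (-16899/(9653/65 - 2391/4096) + 9124/2733)*(1/19338) = 10013/20442 + (-16899/39383273/266240 + 9124/2733)*(1/19338) = 10013/20442 + (-16899*266240/39383273 + 9124/2733)*(1/19338) = 10013/20442 + (-4499189760/39383273 + 9124/2733)*(1/19338) = 10013/20442 - 11936952631228/107634485109*1/19338 = 10013/20442 - 5968476315614/1040717836518921 = 3432900034740058195/7091451338039927694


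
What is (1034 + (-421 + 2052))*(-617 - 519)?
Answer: -3027440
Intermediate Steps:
(1034 + (-421 + 2052))*(-617 - 519) = (1034 + 1631)*(-1136) = 2665*(-1136) = -3027440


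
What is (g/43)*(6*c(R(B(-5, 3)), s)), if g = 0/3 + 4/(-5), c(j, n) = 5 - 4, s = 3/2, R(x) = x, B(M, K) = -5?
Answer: -24/215 ≈ -0.11163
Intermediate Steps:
s = 3/2 (s = 3*(½) = 3/2 ≈ 1.5000)
c(j, n) = 1
g = -⅘ (g = 0*(⅓) + 4*(-⅕) = 0 - ⅘ = -⅘ ≈ -0.80000)
(g/43)*(6*c(R(B(-5, 3)), s)) = (-⅘/43)*(6*1) = -⅘*1/43*6 = -4/215*6 = -24/215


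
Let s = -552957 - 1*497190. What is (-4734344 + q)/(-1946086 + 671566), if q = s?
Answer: 5784491/1274520 ≈ 4.5386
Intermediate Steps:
s = -1050147 (s = -552957 - 497190 = -1050147)
q = -1050147
(-4734344 + q)/(-1946086 + 671566) = (-4734344 - 1050147)/(-1946086 + 671566) = -5784491/(-1274520) = -5784491*(-1/1274520) = 5784491/1274520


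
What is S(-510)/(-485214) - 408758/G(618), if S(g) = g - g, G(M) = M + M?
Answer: -204379/618 ≈ -330.71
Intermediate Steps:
G(M) = 2*M
S(g) = 0
S(-510)/(-485214) - 408758/G(618) = 0/(-485214) - 408758/(2*618) = 0*(-1/485214) - 408758/1236 = 0 - 408758*1/1236 = 0 - 204379/618 = -204379/618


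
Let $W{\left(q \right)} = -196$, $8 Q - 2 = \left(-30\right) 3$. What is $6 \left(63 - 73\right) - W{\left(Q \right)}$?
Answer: $136$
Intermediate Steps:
$Q = -11$ ($Q = \frac{1}{4} + \frac{\left(-30\right) 3}{8} = \frac{1}{4} + \frac{1}{8} \left(-90\right) = \frac{1}{4} - \frac{45}{4} = -11$)
$6 \left(63 - 73\right) - W{\left(Q \right)} = 6 \left(63 - 73\right) - -196 = 6 \left(-10\right) + 196 = -60 + 196 = 136$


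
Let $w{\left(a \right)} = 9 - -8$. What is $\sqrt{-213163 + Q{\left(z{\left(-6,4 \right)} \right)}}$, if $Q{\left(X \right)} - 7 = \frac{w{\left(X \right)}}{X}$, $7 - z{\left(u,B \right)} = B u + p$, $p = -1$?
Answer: $\frac{5 i \sqrt{545678}}{8} \approx 461.69 i$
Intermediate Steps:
$w{\left(a \right)} = 17$ ($w{\left(a \right)} = 9 + 8 = 17$)
$z{\left(u,B \right)} = 8 - B u$ ($z{\left(u,B \right)} = 7 - \left(B u - 1\right) = 7 - \left(-1 + B u\right) = 8 - B u$)
$Q{\left(X \right)} = 7 + \frac{17}{X}$
$\sqrt{-213163 + Q{\left(z{\left(-6,4 \right)} \right)}} = \sqrt{-213163 + \left(7 + \frac{17}{8 - 4 \left(-6\right)}\right)} = \sqrt{-213163 + \left(7 + \frac{17}{8 + 24}\right)} = \sqrt{-213163 + \left(7 + \frac{17}{32}\right)} = \sqrt{-213163 + \frac{241}{32}} = \sqrt{- \frac{6820975}{32}} = \frac{5 i \sqrt{545678}}{8}$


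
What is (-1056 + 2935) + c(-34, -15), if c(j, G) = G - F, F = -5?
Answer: 1869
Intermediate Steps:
c(j, G) = 5 + G (c(j, G) = G - 1*(-5) = G + 5 = 5 + G)
(-1056 + 2935) + c(-34, -15) = (-1056 + 2935) + (5 - 15) = 1879 - 10 = 1869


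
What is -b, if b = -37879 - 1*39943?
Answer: 77822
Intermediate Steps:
b = -77822 (b = -37879 - 39943 = -77822)
-b = -1*(-77822) = 77822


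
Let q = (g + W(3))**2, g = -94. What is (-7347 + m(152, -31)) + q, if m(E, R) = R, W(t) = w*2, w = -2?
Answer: 2226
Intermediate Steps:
W(t) = -4 (W(t) = -2*2 = -4)
q = 9604 (q = (-94 - 4)**2 = (-98)**2 = 9604)
(-7347 + m(152, -31)) + q = (-7347 - 31) + 9604 = -7378 + 9604 = 2226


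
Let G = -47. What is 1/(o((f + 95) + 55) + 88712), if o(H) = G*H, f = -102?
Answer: 1/86456 ≈ 1.1567e-5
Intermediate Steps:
o(H) = -47*H
1/(o((f + 95) + 55) + 88712) = 1/(-47*((-102 + 95) + 55) + 88712) = 1/(-47*(-7 + 55) + 88712) = 1/(-47*48 + 88712) = 1/(-2256 + 88712) = 1/86456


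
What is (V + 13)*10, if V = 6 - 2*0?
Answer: 190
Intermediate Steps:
V = 6 (V = 6 + 0 = 6)
(V + 13)*10 = (6 + 13)*10 = 19*10 = 190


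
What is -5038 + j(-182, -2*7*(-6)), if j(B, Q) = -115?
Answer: -5153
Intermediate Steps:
-5038 + j(-182, -2*7*(-6)) = -5038 - 115 = -5153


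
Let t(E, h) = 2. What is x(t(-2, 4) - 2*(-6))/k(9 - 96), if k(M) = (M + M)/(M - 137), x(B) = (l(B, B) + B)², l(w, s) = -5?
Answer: 3024/29 ≈ 104.28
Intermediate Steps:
x(B) = (-5 + B)²
k(M) = 2*M/(-137 + M) (k(M) = (2*M)/(-137 + M) = 2*M/(-137 + M))
x(t(-2, 4) - 2*(-6))/k(9 - 96) = (-5 + (2 - 2*(-6)))²/((2*(9 - 96)/(-137 + (9 - 96)))) = (-5 + (2 + 12))²/((2*(-87)/(-137 - 87))) = (-5 + 14)²/((2*(-87)/(-224))) = 9²/((2*(-87)*(-1/224))) = 81/(87/112) = 81*(112/87) = 3024/29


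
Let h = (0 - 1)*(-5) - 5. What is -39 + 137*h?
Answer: -39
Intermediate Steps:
h = 0 (h = -1*(-5) - 5 = 5 - 5 = 0)
-39 + 137*h = -39 + 137*0 = -39 + 0 = -39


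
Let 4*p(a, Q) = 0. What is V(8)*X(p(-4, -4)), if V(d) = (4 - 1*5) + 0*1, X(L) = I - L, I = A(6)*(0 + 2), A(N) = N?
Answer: -12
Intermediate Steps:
p(a, Q) = 0 (p(a, Q) = (1/4)*0 = 0)
I = 12 (I = 6*(0 + 2) = 6*2 = 12)
X(L) = 12 - L
V(d) = -1 (V(d) = (4 - 5) + 0 = -1 + 0 = -1)
V(8)*X(p(-4, -4)) = -(12 - 1*0) = -(12 + 0) = -1*12 = -12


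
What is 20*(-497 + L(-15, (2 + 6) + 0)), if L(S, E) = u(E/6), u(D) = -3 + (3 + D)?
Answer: -29740/3 ≈ -9913.3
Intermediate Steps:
u(D) = D
L(S, E) = E/6
20*(-497 + L(-15, (2 + 6) + 0)) = 20*(-497 + ((2 + 6) + 0)/6) = 20*(-497 + (8 + 0)/6) = 20*(-497 + (⅙)*8) = 20*(-497 + 4/3) = 20*(-1487/3) = -29740/3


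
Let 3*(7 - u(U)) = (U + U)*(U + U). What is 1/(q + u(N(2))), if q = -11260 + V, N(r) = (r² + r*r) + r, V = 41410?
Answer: 3/90071 ≈ 3.3307e-5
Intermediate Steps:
N(r) = r + 2*r² (N(r) = (r² + r²) + r = 2*r² + r = r + 2*r²)
q = 30150 (q = -11260 + 41410 = 30150)
u(U) = 7 - 4*U²/3 (u(U) = 7 - (U + U)*(U + U)/3 = 7 - 2*U*2*U/3 = 7 - 4*U²/3)
1/(q + u(N(2))) = 1/(30150 + (7 - 4*4*(1 + 2*2)²/3)) = 1/(30150 + (7 - 4*4*(1 + 4)²/3)) = 1/(30150 + (7 - 4*(2*5)²/3)) = 1/(30150 + (7 - 4/3*10²)) = 1/(30150 + (7 - 4/3*100)) = 1/(30150 + (7 - 400/3)) = 1/(30150 - 379/3) = 1/(90071/3) = 3/90071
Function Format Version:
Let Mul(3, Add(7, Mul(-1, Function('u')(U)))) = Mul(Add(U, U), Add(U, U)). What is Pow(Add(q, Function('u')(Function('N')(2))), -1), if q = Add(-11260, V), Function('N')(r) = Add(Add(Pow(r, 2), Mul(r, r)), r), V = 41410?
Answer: Rational(3, 90071) ≈ 3.3307e-5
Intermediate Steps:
Function('N')(r) = Add(r, Mul(2, Pow(r, 2))) (Function('N')(r) = Add(Add(Pow(r, 2), Pow(r, 2)), r) = Add(Mul(2, Pow(r, 2)), r) = Add(r, Mul(2, Pow(r, 2))))
q = 30150 (q = Add(-11260, 41410) = 30150)
Function('u')(U) = Add(7, Mul(Rational(-4, 3), Pow(U, 2))) (Function('u')(U) = Add(7, Mul(Rational(-1, 3), Mul(Add(U, U), Add(U, U)))) = Add(7, Mul(Rational(-1, 3), Mul(Mul(2, U), Mul(2, U)))) = Add(7, Mul(Rational(-1, 3), Mul(4, Pow(U, 2)))) = Add(7, Mul(Rational(-4, 3), Pow(U, 2))))
Pow(Add(q, Function('u')(Function('N')(2))), -1) = Pow(Add(30150, Add(7, Mul(Rational(-4, 3), Pow(Mul(2, Add(1, Mul(2, 2))), 2)))), -1) = Pow(Add(30150, Add(7, Mul(Rational(-4, 3), Pow(Mul(2, Add(1, 4)), 2)))), -1) = Pow(Add(30150, Add(7, Mul(Rational(-4, 3), Pow(Mul(2, 5), 2)))), -1) = Pow(Add(30150, Add(7, Mul(Rational(-4, 3), Pow(10, 2)))), -1) = Pow(Add(30150, Add(7, Mul(Rational(-4, 3), 100))), -1) = Pow(Add(30150, Add(7, Rational(-400, 3))), -1) = Pow(Add(30150, Rational(-379, 3)), -1) = Pow(Rational(90071, 3), -1) = Rational(3, 90071)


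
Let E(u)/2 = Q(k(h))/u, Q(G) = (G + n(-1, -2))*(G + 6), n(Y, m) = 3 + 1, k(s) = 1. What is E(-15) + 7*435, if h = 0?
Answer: 9121/3 ≈ 3040.3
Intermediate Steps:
n(Y, m) = 4
Q(G) = (4 + G)*(6 + G) (Q(G) = (G + 4)*(G + 6) = (4 + G)*(6 + G))
E(u) = 70/u (E(u) = 2*((24 + 1² + 10*1)/u) = 2*((24 + 1 + 10)/u) = 2*(35/u) = 70/u)
E(-15) + 7*435 = 70/(-15) + 7*435 = 70*(-1/15) + 3045 = -14/3 + 3045 = 9121/3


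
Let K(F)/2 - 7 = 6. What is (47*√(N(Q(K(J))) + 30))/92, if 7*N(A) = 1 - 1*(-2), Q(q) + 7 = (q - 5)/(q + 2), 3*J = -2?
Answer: 47*√1491/644 ≈ 2.8181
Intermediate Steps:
J = -⅔ (J = (⅓)*(-2) = -⅔ ≈ -0.66667)
K(F) = 26 (K(F) = 14 + 2*6 = 14 + 12 = 26)
Q(q) = -7 + (-5 + q)/(2 + q) (Q(q) = -7 + (q - 5)/(q + 2) = -7 + (-5 + q)/(2 + q))
N(A) = 3/7 (N(A) = (1 - 1*(-2))/7 = (1 + 2)/7 = (⅐)*3 = 3/7)
(47*√(N(Q(K(J))) + 30))/92 = (47*√(3/7 + 30))/92 = (47*√(213/7))*(1/92) = (47*(√1491/7))*(1/92) = (47*√1491/7)*(1/92) = 47*√1491/644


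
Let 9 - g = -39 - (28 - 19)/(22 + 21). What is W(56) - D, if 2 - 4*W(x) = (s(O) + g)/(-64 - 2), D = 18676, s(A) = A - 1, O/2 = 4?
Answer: -106000951/5676 ≈ -18675.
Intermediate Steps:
O = 8 (O = 2*4 = 8)
s(A) = -1 + A
g = 2073/43 (g = 9 - (-39 - (28 - 19)/(22 + 21)) = 9 - (-39 - 9/43) = 9 - 1*(-1686/43) = 9 + 1686/43 = 2073/43 ≈ 48.209)
W(x) = 4025/5676 (W(x) = ½ - ((-1 + 8) + 2073/43)/(4*(-64 - 2)) = ½ - (7 + 2073/43)/(4*(-66)) = ½ - 1187*(-1)/(86*66) = ½ - ¼*(-1187/1419) = ½ + 1187/5676 = 4025/5676)
W(56) - D = 4025/5676 - 1*18676 = 4025/5676 - 18676 = -106000951/5676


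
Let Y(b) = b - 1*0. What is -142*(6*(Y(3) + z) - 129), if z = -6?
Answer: 20874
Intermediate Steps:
Y(b) = b (Y(b) = b + 0 = b)
-142*(6*(Y(3) + z) - 129) = -142*(6*(3 - 6) - 129) = -142*(6*(-3) - 129) = -142*(-18 - 129) = -142*(-147) = 20874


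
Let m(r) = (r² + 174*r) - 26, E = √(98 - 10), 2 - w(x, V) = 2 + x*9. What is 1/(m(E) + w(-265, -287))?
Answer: 2447/3323521 - 348*√22/3323521 ≈ 0.00024514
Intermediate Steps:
w(x, V) = -9*x (w(x, V) = 2 - (2 + x*9) = 2 - (2 + 9*x) = 2 + (-2 - 9*x) = -9*x)
E = 2*√22 (E = √88 = 2*√22 ≈ 9.3808)
m(r) = -26 + r² + 174*r
1/(m(E) + w(-265, -287)) = 1/((-26 + (2*√22)² + 174*(2*√22)) - 9*(-265)) = 1/((-26 + 88 + 348*√22) + 2385) = 1/((62 + 348*√22) + 2385) = 1/(2447 + 348*√22)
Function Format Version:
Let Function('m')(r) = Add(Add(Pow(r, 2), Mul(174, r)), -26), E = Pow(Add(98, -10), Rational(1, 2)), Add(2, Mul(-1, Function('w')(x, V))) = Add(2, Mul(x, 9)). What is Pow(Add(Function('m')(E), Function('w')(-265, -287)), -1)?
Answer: Add(Rational(2447, 3323521), Mul(Rational(-348, 3323521), Pow(22, Rational(1, 2)))) ≈ 0.00024514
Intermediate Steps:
Function('w')(x, V) = Mul(-9, x) (Function('w')(x, V) = Add(2, Mul(-1, Add(2, Mul(x, 9)))) = Add(2, Mul(-1, Add(2, Mul(9, x)))) = Add(2, Add(-2, Mul(-9, x))) = Mul(-9, x))
E = Mul(2, Pow(22, Rational(1, 2))) (E = Pow(88, Rational(1, 2)) = Mul(2, Pow(22, Rational(1, 2))) ≈ 9.3808)
Function('m')(r) = Add(-26, Pow(r, 2), Mul(174, r))
Pow(Add(Function('m')(E), Function('w')(-265, -287)), -1) = Pow(Add(Add(-26, Pow(Mul(2, Pow(22, Rational(1, 2))), 2), Mul(174, Mul(2, Pow(22, Rational(1, 2))))), Mul(-9, -265)), -1) = Pow(Add(Add(-26, 88, Mul(348, Pow(22, Rational(1, 2)))), 2385), -1) = Pow(Add(Add(62, Mul(348, Pow(22, Rational(1, 2)))), 2385), -1) = Pow(Add(2447, Mul(348, Pow(22, Rational(1, 2)))), -1)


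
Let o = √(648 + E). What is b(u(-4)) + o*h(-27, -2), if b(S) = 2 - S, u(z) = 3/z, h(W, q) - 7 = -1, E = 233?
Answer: 11/4 + 6*√881 ≈ 180.84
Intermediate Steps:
h(W, q) = 6 (h(W, q) = 7 - 1 = 6)
o = √881 (o = √(648 + 233) = √881 ≈ 29.682)
b(u(-4)) + o*h(-27, -2) = (2 - 3/(-4)) + √881*6 = (2 - 3*(-1)/4) + 6*√881 = (2 - 1*(-¾)) + 6*√881 = (2 + ¾) + 6*√881 = 11/4 + 6*√881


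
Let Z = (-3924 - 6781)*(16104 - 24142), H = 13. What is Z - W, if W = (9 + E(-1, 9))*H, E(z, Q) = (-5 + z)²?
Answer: 86046205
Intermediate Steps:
Z = 86046790 (Z = -10705*(-8038) = 86046790)
W = 585 (W = (9 + (-5 - 1)²)*13 = (9 + (-6)²)*13 = (9 + 36)*13 = 45*13 = 585)
Z - W = 86046790 - 1*585 = 86046790 - 585 = 86046205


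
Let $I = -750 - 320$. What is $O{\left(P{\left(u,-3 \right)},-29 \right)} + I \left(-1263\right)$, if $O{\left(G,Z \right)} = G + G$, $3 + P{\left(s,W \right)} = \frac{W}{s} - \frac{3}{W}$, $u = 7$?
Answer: $\frac{9459836}{7} \approx 1.3514 \cdot 10^{6}$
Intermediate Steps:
$P{\left(s,W \right)} = -3 - \frac{3}{W} + \frac{W}{s}$ ($P{\left(s,W \right)} = -3 + \left(\frac{W}{s} - \frac{3}{W}\right) = -3 + \left(- \frac{3}{W} + \frac{W}{s}\right) = -3 - \frac{3}{W} + \frac{W}{s}$)
$O{\left(G,Z \right)} = 2 G$
$I = -1070$ ($I = -750 - 320 = -1070$)
$O{\left(P{\left(u,-3 \right)},-29 \right)} + I \left(-1263\right) = 2 \left(-3 - \frac{3}{-3} - \frac{3}{7}\right) - -1351410 = 2 \left(-3 - -1 - \frac{3}{7}\right) + 1351410 = 2 \left(-3 + 1 - \frac{3}{7}\right) + 1351410 = 2 \left(- \frac{17}{7}\right) + 1351410 = - \frac{34}{7} + 1351410 = \frac{9459836}{7}$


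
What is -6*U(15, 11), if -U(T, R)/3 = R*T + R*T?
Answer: 5940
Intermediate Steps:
U(T, R) = -6*R*T (U(T, R) = -3*(R*T + R*T) = -6*R*T)
-6*U(15, 11) = -(-36)*11*15 = -6*(-990) = 5940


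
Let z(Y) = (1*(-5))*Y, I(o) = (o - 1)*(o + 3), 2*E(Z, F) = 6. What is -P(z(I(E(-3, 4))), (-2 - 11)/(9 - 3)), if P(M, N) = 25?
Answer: -25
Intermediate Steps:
E(Z, F) = 3 (E(Z, F) = (1/2)*6 = 3)
I(o) = (-1 + o)*(3 + o)
z(Y) = -5*Y
-P(z(I(E(-3, 4))), (-2 - 11)/(9 - 3)) = -1*25 = -25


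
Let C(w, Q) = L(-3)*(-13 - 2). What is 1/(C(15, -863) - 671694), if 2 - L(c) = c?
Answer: -1/671769 ≈ -1.4886e-6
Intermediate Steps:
L(c) = 2 - c
C(w, Q) = -75 (C(w, Q) = (2 - 1*(-3))*(-13 - 2) = (2 + 3)*(-15) = 5*(-15) = -75)
1/(C(15, -863) - 671694) = 1/(-75 - 671694) = 1/(-671769) = -1/671769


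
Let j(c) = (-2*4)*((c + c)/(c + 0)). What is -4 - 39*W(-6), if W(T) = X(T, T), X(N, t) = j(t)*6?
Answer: 3740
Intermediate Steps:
j(c) = -16 (j(c) = -8*2*c/c = -8*2 = -16)
X(N, t) = -96 (X(N, t) = -16*6 = -96)
W(T) = -96
-4 - 39*W(-6) = -4 - 39*(-96) = -4 + 3744 = 3740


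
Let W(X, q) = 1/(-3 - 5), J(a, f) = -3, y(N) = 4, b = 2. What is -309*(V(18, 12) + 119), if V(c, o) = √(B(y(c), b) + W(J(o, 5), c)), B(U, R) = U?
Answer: -36771 - 309*√62/4 ≈ -37379.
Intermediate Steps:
W(X, q) = -⅛ (W(X, q) = 1/(-8) = -⅛)
V(c, o) = √62/4 (V(c, o) = √(4 - ⅛) = √(31/8) = √62/4)
-309*(V(18, 12) + 119) = -309*(√62/4 + 119) = -309*(119 + √62/4) = -36771 - 309*√62/4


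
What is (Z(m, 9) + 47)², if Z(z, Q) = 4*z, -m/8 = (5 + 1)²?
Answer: 1221025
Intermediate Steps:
m = -288 (m = -8*(5 + 1)² = -8*6² = -8*36 = -288)
(Z(m, 9) + 47)² = (4*(-288) + 47)² = (-1152 + 47)² = (-1105)² = 1221025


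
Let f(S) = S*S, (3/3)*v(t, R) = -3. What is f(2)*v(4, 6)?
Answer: -12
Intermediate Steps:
v(t, R) = -3
f(S) = S²
f(2)*v(4, 6) = 2²*(-3) = 4*(-3) = -12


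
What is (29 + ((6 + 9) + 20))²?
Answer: 4096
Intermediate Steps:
(29 + ((6 + 9) + 20))² = (29 + (15 + 20))² = (29 + 35)² = 64² = 4096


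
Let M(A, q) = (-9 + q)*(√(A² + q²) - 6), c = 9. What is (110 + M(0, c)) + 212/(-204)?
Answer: 5557/51 ≈ 108.96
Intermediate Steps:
M(A, q) = (-9 + q)*(-6 + √(A² + q²))
(110 + M(0, c)) + 212/(-204) = (110 + (54 - 9*√(0² + 9²) - 6*9 + 9*√(0² + 9²))) + 212/(-204) = (110 + (54 - 9*√(0 + 81) - 54 + 9*√(0 + 81))) + 212*(-1/204) = (110 + (54 - 9*√81 - 54 + 9*√81)) - 53/51 = (110 + (54 - 9*9 - 54 + 9*9)) - 53/51 = (110 + (54 - 81 - 54 + 81)) - 53/51 = (110 + 0) - 53/51 = 110 - 53/51 = 5557/51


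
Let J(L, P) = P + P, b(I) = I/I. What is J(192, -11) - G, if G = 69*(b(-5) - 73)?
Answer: 4946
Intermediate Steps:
b(I) = 1
J(L, P) = 2*P
G = -4968 (G = 69*(1 - 73) = 69*(-72) = -4968)
J(192, -11) - G = 2*(-11) - 1*(-4968) = -22 + 4968 = 4946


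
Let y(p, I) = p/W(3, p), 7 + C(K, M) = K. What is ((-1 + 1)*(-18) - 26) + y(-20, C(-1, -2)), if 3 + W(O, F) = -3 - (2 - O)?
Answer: -22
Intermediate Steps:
W(O, F) = -8 + O (W(O, F) = -3 + (-3 - (2 - O)) = -3 + (-3 + (-2 + O)) = -3 + (-5 + O) = -8 + O)
C(K, M) = -7 + K
y(p, I) = -p/5 (y(p, I) = p/(-8 + 3) = p/(-5) = p*(-1/5) = -p/5)
((-1 + 1)*(-18) - 26) + y(-20, C(-1, -2)) = ((-1 + 1)*(-18) - 26) - 1/5*(-20) = (0*(-18) - 26) + 4 = (0 - 26) + 4 = -26 + 4 = -22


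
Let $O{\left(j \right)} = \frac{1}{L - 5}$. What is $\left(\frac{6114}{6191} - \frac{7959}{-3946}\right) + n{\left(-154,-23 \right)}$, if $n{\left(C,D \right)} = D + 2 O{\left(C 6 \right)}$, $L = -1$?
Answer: $- \frac{1489877981}{73289058} \approx -20.329$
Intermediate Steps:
$O{\left(j \right)} = - \frac{1}{6}$ ($O{\left(j \right)} = \frac{1}{-1 - 5} = \frac{1}{-6} = - \frac{1}{6}$)
$n{\left(C,D \right)} = - \frac{1}{3} + D$ ($n{\left(C,D \right)} = D + 2 \left(- \frac{1}{6}\right) = D - \frac{1}{3} = - \frac{1}{3} + D$)
$\left(\frac{6114}{6191} - \frac{7959}{-3946}\right) + n{\left(-154,-23 \right)} = \left(\frac{6114}{6191} - \frac{7959}{-3946}\right) - \frac{70}{3} = \left(6114 \cdot \frac{1}{6191} - - \frac{7959}{3946}\right) - \frac{70}{3} = \left(\frac{6114}{6191} + \frac{7959}{3946}\right) - \frac{70}{3} = \frac{73400013}{24429686} - \frac{70}{3} = - \frac{1489877981}{73289058}$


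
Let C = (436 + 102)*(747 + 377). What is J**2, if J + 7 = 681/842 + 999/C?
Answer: 2483023513850040001/64812886782397504 ≈ 38.311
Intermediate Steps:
C = 604712 (C = 538*1124 = 604712)
J = -1575761249/254583752 (J = -7 + (681/842 + 999/604712) = -7 + 206325015/254583752 = -1575761249/254583752 ≈ -6.1896)
J**2 = (-1575761249/254583752)**2 = 2483023513850040001/64812886782397504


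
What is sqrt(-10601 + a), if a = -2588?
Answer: 11*I*sqrt(109) ≈ 114.84*I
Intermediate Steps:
sqrt(-10601 + a) = sqrt(-10601 - 2588) = sqrt(-13189) = 11*I*sqrt(109)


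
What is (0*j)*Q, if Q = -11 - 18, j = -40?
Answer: 0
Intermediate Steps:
Q = -29
(0*j)*Q = (0*(-40))*(-29) = 0*(-29) = 0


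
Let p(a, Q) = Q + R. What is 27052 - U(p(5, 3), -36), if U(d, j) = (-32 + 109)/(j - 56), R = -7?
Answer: 2488861/92 ≈ 27053.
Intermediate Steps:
p(a, Q) = -7 + Q (p(a, Q) = Q - 7 = -7 + Q)
U(d, j) = 77/(-56 + j)
27052 - U(p(5, 3), -36) = 27052 - 77/(-56 - 36) = 27052 - 77/(-92) = 27052 - 77*(-1)/92 = 27052 - 1*(-77/92) = 27052 + 77/92 = 2488861/92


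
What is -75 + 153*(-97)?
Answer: -14916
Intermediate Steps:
-75 + 153*(-97) = -75 - 14841 = -14916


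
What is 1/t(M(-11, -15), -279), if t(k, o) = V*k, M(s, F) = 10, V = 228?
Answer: 1/2280 ≈ 0.00043860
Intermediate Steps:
t(k, o) = 228*k
1/t(M(-11, -15), -279) = 1/(228*10) = 1/2280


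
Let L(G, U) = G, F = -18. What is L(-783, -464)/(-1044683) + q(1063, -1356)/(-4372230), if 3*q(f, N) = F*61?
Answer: 634301678/761265725515 ≈ 0.00083322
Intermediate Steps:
q(f, N) = -366 (q(f, N) = (-18*61)/3 = (⅓)*(-1098) = -366)
L(-783, -464)/(-1044683) + q(1063, -1356)/(-4372230) = -783/(-1044683) - 366/(-4372230) = -783*(-1/1044683) - 366*(-1/4372230) = 783/1044683 + 61/728705 = 634301678/761265725515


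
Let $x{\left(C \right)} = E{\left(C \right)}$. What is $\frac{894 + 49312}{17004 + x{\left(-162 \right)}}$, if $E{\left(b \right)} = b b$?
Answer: $\frac{25103}{21624} \approx 1.1609$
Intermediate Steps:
$E{\left(b \right)} = b^{2}$
$x{\left(C \right)} = C^{2}$
$\frac{894 + 49312}{17004 + x{\left(-162 \right)}} = \frac{894 + 49312}{17004 + \left(-162\right)^{2}} = \frac{50206}{17004 + 26244} = \frac{50206}{43248} = 50206 \cdot \frac{1}{43248} = \frac{25103}{21624}$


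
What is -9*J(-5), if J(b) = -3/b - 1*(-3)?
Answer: -162/5 ≈ -32.400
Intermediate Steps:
J(b) = 3 - 3/b (J(b) = -3/b + 3 = 3 - 3/b)
-9*J(-5) = -9*(3 - 3/(-5)) = -9*(3 - 3*(-⅕)) = -9*(3 + ⅗) = -9*18/5 = -162/5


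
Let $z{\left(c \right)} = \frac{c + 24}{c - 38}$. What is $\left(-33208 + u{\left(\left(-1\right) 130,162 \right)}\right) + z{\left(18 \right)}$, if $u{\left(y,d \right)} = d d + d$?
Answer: $- \frac{68041}{10} \approx -6804.1$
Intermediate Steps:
$z{\left(c \right)} = \frac{24 + c}{-38 + c}$
$u{\left(y,d \right)} = d + d^{2}$ ($u{\left(y,d \right)} = d^{2} + d = d + d^{2}$)
$\left(-33208 + u{\left(\left(-1\right) 130,162 \right)}\right) + z{\left(18 \right)} = \left(-33208 + 162 \left(1 + 162\right)\right) + \frac{24 + 18}{-38 + 18} = \left(-33208 + 162 \cdot 163\right) + \frac{1}{-20} \cdot 42 = \left(-33208 + 26406\right) - \frac{21}{10} = -6802 - \frac{21}{10} = - \frac{68041}{10}$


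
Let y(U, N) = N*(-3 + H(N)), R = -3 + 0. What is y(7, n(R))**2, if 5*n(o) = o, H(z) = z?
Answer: 2916/625 ≈ 4.6656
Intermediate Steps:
R = -3
n(o) = o/5
y(U, N) = N*(-3 + N)
y(7, n(R))**2 = (((1/5)*(-3))*(-3 + (1/5)*(-3)))**2 = (-3*(-3 - 3/5)/5)**2 = (-3/5*(-18/5))**2 = (54/25)**2 = 2916/625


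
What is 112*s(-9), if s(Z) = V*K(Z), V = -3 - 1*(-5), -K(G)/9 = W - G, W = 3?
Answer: -24192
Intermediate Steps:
K(G) = -27 + 9*G (K(G) = -9*(3 - G) = -27 + 9*G)
V = 2 (V = -3 + 5 = 2)
s(Z) = -54 + 18*Z (s(Z) = 2*(-27 + 9*Z) = -54 + 18*Z)
112*s(-9) = 112*(-54 + 18*(-9)) = 112*(-54 - 162) = 112*(-216) = -24192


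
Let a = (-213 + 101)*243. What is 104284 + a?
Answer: 77068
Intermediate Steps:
a = -27216 (a = -112*243 = -27216)
104284 + a = 104284 - 27216 = 77068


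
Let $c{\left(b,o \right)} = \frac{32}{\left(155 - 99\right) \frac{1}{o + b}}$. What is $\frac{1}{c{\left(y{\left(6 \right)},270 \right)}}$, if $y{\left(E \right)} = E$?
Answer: $\frac{7}{1104} \approx 0.0063406$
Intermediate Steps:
$c{\left(b,o \right)} = \frac{4 b}{7} + \frac{4 o}{7}$ ($c{\left(b,o \right)} = \frac{32}{56 \frac{1}{b + o}} = 32 \left(\frac{b}{56} + \frac{o}{56}\right) = \frac{4 b}{7} + \frac{4 o}{7}$)
$\frac{1}{c{\left(y{\left(6 \right)},270 \right)}} = \frac{1}{\frac{4}{7} \cdot 6 + \frac{4}{7} \cdot 270} = \frac{1}{\frac{24}{7} + \frac{1080}{7}} = \frac{1}{\frac{1104}{7}} = \frac{7}{1104}$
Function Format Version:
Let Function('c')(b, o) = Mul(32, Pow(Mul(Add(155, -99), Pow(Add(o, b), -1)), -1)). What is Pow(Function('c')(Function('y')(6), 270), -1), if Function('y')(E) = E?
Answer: Rational(7, 1104) ≈ 0.0063406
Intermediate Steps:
Function('c')(b, o) = Add(Mul(Rational(4, 7), b), Mul(Rational(4, 7), o)) (Function('c')(b, o) = Mul(32, Pow(Mul(56, Pow(Add(b, o), -1)), -1)) = Mul(32, Add(Mul(Rational(1, 56), b), Mul(Rational(1, 56), o))) = Add(Mul(Rational(4, 7), b), Mul(Rational(4, 7), o)))
Pow(Function('c')(Function('y')(6), 270), -1) = Pow(Add(Mul(Rational(4, 7), 6), Mul(Rational(4, 7), 270)), -1) = Pow(Add(Rational(24, 7), Rational(1080, 7)), -1) = Pow(Rational(1104, 7), -1) = Rational(7, 1104)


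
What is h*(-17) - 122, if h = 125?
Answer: -2247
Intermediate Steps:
h*(-17) - 122 = 125*(-17) - 122 = -2125 - 122 = -2247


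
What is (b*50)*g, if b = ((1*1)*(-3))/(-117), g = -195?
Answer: -250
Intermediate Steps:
b = 1/39 (b = (1*(-3))*(-1/117) = -3*(-1/117) = 1/39 ≈ 0.025641)
(b*50)*g = ((1/39)*50)*(-195) = (50/39)*(-195) = -250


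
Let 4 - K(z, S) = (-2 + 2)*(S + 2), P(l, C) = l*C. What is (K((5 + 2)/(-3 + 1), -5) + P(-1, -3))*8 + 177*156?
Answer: 27668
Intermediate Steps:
P(l, C) = C*l
K(z, S) = 4 (K(z, S) = 4 - (-2 + 2)*(S + 2) = 4 - 0*(2 + S) = 4 - 1*0 = 4 + 0 = 4)
(K((5 + 2)/(-3 + 1), -5) + P(-1, -3))*8 + 177*156 = (4 - 3*(-1))*8 + 177*156 = (4 + 3)*8 + 27612 = 7*8 + 27612 = 56 + 27612 = 27668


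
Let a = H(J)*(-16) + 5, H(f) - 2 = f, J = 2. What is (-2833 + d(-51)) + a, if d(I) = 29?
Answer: -2863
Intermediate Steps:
H(f) = 2 + f
a = -59 (a = (2 + 2)*(-16) + 5 = 4*(-16) + 5 = -64 + 5 = -59)
(-2833 + d(-51)) + a = (-2833 + 29) - 59 = -2804 - 59 = -2863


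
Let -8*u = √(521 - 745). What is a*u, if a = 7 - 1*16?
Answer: 9*I*√14/2 ≈ 16.837*I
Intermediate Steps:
u = -I*√14/2 (u = -√(521 - 745)/8 = -I*√14/2 ≈ -1.8708*I)
a = -9 (a = 7 - 16 = -9)
a*u = -(-9)*I*√14/2 = 9*I*√14/2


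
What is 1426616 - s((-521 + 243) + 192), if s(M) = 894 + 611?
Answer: 1425111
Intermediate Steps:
s(M) = 1505
1426616 - s((-521 + 243) + 192) = 1426616 - 1*1505 = 1426616 - 1505 = 1425111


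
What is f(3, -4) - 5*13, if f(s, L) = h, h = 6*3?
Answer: -47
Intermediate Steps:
h = 18
f(s, L) = 18
f(3, -4) - 5*13 = 18 - 5*13 = 18 - 65 = -47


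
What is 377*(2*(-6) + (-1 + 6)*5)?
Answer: 4901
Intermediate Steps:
377*(2*(-6) + (-1 + 6)*5) = 377*(-12 + 5*5) = 377*(-12 + 25) = 377*13 = 4901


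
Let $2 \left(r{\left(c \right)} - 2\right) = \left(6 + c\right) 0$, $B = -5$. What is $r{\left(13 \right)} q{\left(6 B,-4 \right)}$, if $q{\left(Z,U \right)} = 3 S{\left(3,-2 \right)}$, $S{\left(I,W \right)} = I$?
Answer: $18$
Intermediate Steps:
$q{\left(Z,U \right)} = 9$ ($q{\left(Z,U \right)} = 3 \cdot 3 = 9$)
$r{\left(c \right)} = 2$ ($r{\left(c \right)} = 2 + \frac{\left(6 + c\right) 0}{2} = 2 + \frac{1}{2} \cdot 0 = 2 + 0 = 2$)
$r{\left(13 \right)} q{\left(6 B,-4 \right)} = 2 \cdot 9 = 18$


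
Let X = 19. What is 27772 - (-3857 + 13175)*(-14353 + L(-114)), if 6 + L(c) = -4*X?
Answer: 134533102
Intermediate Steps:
L(c) = -82 (L(c) = -6 - 4*19 = -6 - 76 = -82)
27772 - (-3857 + 13175)*(-14353 + L(-114)) = 27772 - (-3857 + 13175)*(-14353 - 82) = 27772 - 9318*(-14435) = 27772 - 1*(-134505330) = 27772 + 134505330 = 134533102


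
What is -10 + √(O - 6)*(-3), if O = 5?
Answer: -10 - 3*I ≈ -10.0 - 3.0*I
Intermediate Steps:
-10 + √(O - 6)*(-3) = -10 + √(5 - 6)*(-3) = -10 + √(-1)*(-3) = -10 + I*(-3) = -10 - 3*I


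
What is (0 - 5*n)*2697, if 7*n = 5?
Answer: -67425/7 ≈ -9632.1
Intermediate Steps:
n = 5/7 (n = (⅐)*5 = 5/7 ≈ 0.71429)
(0 - 5*n)*2697 = (0 - 5*5/7)*2697 = (0 - 25/7)*2697 = -25/7*2697 = -67425/7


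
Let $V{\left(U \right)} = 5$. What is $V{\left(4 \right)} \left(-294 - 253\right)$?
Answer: $-2735$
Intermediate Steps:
$V{\left(4 \right)} \left(-294 - 253\right) = 5 \left(-294 - 253\right) = 5 \left(-547\right) = -2735$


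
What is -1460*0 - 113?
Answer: -113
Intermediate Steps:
-1460*0 - 113 = -146*0 - 113 = 0 - 113 = -113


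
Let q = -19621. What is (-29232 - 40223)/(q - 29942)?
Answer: 69455/49563 ≈ 1.4013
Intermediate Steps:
(-29232 - 40223)/(q - 29942) = (-29232 - 40223)/(-19621 - 29942) = -69455/(-49563) = -69455*(-1/49563) = 69455/49563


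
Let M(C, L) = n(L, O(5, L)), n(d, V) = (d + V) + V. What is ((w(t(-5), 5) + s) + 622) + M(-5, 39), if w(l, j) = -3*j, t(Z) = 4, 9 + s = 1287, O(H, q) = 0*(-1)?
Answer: 1924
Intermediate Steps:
O(H, q) = 0
s = 1278 (s = -9 + 1287 = 1278)
n(d, V) = d + 2*V (n(d, V) = (V + d) + V = d + 2*V)
M(C, L) = L (M(C, L) = L + 2*0 = L + 0 = L)
((w(t(-5), 5) + s) + 622) + M(-5, 39) = ((-3*5 + 1278) + 622) + 39 = ((-15 + 1278) + 622) + 39 = (1263 + 622) + 39 = 1885 + 39 = 1924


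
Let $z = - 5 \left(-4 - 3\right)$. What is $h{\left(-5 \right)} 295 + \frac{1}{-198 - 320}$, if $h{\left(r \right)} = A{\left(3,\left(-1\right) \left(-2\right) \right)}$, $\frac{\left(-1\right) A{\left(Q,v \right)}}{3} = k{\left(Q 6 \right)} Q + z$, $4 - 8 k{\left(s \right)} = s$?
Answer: $- \frac{27276587}{1036} \approx -26329.0$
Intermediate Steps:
$z = 35$ ($z = \left(-5\right) \left(-7\right) = 35$)
$k{\left(s \right)} = \frac{1}{2} - \frac{s}{8}$
$A{\left(Q,v \right)} = -105 - 3 Q \left(\frac{1}{2} - \frac{3 Q}{4}\right)$ ($A{\left(Q,v \right)} = - 3 \left(\left(\frac{1}{2} - \frac{Q 6}{8}\right) Q + 35\right) = - 3 \left(\left(\frac{1}{2} - \frac{6 Q}{8}\right) Q + 35\right) = - 3 \left(\left(\frac{1}{2} - \frac{3 Q}{4}\right) Q + 35\right) = - 3 \left(Q \left(\frac{1}{2} - \frac{3 Q}{4}\right) + 35\right) = - 3 \left(35 + Q \left(\frac{1}{2} - \frac{3 Q}{4}\right)\right) = -105 - 3 Q \left(\frac{1}{2} - \frac{3 Q}{4}\right)$)
$h{\left(r \right)} = - \frac{357}{4}$ ($h{\left(r \right)} = -105 + \frac{3}{4} \cdot 3 \left(-2 + 3 \cdot 3\right) = -105 + \frac{3}{4} \cdot 3 \left(-2 + 9\right) = -105 + \frac{3}{4} \cdot 3 \cdot 7 = -105 + \frac{63}{4} = - \frac{357}{4}$)
$h{\left(-5 \right)} 295 + \frac{1}{-198 - 320} = \left(- \frac{357}{4}\right) 295 + \frac{1}{-198 - 320} = - \frac{105315}{4} + \frac{1}{-518} = - \frac{105315}{4} - \frac{1}{518} = - \frac{27276587}{1036}$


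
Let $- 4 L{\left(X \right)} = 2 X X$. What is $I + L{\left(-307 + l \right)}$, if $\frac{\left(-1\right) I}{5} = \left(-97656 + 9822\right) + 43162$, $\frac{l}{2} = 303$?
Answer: $\frac{357319}{2} \approx 1.7866 \cdot 10^{5}$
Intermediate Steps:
$l = 606$ ($l = 2 \cdot 303 = 606$)
$I = 223360$ ($I = - 5 \left(\left(-97656 + 9822\right) + 43162\right) = - 5 \left(-87834 + 43162\right) = \left(-5\right) \left(-44672\right) = 223360$)
$L{\left(X \right)} = - \frac{X^{2}}{2}$ ($L{\left(X \right)} = - \frac{2 X X}{4} = - \frac{2 X^{2}}{4} = - \frac{X^{2}}{2}$)
$I + L{\left(-307 + l \right)} = 223360 - \frac{\left(-307 + 606\right)^{2}}{2} = 223360 - \frac{299^{2}}{2} = 223360 - \frac{89401}{2} = \frac{357319}{2}$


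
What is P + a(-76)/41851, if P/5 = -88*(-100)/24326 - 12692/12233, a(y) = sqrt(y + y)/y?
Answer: -502737980/148789979 - I*sqrt(38)/1590338 ≈ -3.3788 - 3.8762e-6*I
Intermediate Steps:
a(y) = sqrt(2)/sqrt(y) (a(y) = sqrt(2*y)/y = (sqrt(2)*sqrt(y))/y = sqrt(2)/sqrt(y))
P = -502737980/148789979 (P = 5*(-88*(-100)/24326 - 12692/12233) = 5*(8800*(1/24326) - 12692*1/12233) = 5*(4400/12163 - 12692/12233) = 5*(-100547596/148789979) = -502737980/148789979 ≈ -3.3788)
P + a(-76)/41851 = -502737980/148789979 + (sqrt(2)/sqrt(-76))/41851 = -502737980/148789979 + (sqrt(2)*(-I*sqrt(19)/38))*(1/41851) = -502737980/148789979 - I*sqrt(38)/38*(1/41851) = -502737980/148789979 - I*sqrt(38)/1590338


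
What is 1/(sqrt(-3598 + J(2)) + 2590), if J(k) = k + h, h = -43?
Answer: 2590/6711739 - I*sqrt(3639)/6711739 ≈ 0.00038589 - 8.9879e-6*I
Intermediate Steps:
J(k) = -43 + k (J(k) = k - 43 = -43 + k)
1/(sqrt(-3598 + J(2)) + 2590) = 1/(sqrt(-3598 + (-43 + 2)) + 2590) = 1/(sqrt(-3598 - 41) + 2590) = 1/(sqrt(-3639) + 2590) = 1/(I*sqrt(3639) + 2590) = 1/(2590 + I*sqrt(3639))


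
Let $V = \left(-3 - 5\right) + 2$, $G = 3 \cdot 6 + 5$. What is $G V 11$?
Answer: $-1518$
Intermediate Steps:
$G = 23$ ($G = 18 + 5 = 23$)
$V = -6$ ($V = -8 + 2 = -6$)
$G V 11 = 23 \left(-6\right) 11 = \left(-138\right) 11 = -1518$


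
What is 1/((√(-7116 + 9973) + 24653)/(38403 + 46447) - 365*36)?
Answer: -47299816921475/621505851479746776 - 42425*√2857/621505851479746776 ≈ -7.6105e-5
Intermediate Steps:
1/((√(-7116 + 9973) + 24653)/(38403 + 46447) - 365*36) = 1/((√2857 + 24653)/84850 - 13140) = 1/((24653 + √2857)*(1/84850) - 13140) = 1/((24653/84850 + √2857/84850) - 13140) = 1/(-1114904347/84850 + √2857/84850)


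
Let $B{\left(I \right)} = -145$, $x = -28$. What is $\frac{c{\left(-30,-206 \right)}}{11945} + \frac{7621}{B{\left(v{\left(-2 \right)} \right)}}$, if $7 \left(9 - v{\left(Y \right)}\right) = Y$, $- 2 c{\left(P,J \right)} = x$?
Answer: $- \frac{18206163}{346405} \approx -52.557$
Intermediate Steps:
$c{\left(P,J \right)} = 14$ ($c{\left(P,J \right)} = \left(- \frac{1}{2}\right) \left(-28\right) = 14$)
$v{\left(Y \right)} = 9 - \frac{Y}{7}$
$\frac{c{\left(-30,-206 \right)}}{11945} + \frac{7621}{B{\left(v{\left(-2 \right)} \right)}} = \frac{14}{11945} + \frac{7621}{-145} = 14 \cdot \frac{1}{11945} + 7621 \left(- \frac{1}{145}\right) = \frac{14}{11945} - \frac{7621}{145} = - \frac{18206163}{346405}$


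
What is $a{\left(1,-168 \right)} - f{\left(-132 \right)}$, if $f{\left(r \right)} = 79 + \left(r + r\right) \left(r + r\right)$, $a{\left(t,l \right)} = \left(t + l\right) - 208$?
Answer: $-70150$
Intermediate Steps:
$a{\left(t,l \right)} = -208 + l + t$ ($a{\left(t,l \right)} = \left(l + t\right) - 208 = -208 + l + t$)
$f{\left(r \right)} = 79 + 4 r^{2}$ ($f{\left(r \right)} = 79 + 2 r 2 r = 79 + 4 r^{2}$)
$a{\left(1,-168 \right)} - f{\left(-132 \right)} = \left(-208 - 168 + 1\right) - \left(79 + 4 \left(-132\right)^{2}\right) = -375 - \left(79 + 4 \cdot 17424\right) = -375 - \left(79 + 69696\right) = -375 - 69775 = -70150$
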